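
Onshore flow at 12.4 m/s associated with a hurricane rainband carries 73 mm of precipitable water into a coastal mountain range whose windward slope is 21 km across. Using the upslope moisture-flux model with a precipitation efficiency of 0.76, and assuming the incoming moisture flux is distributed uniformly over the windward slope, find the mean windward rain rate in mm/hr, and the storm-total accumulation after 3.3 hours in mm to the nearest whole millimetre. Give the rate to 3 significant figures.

Incoming column moisture flux per unit ridge length: F = V × PW = 12.4 × 73 = 905.2 mm·m/s.
Spread over the 21 km slope with efficiency ε = 0.76: R = ε·F/W = 0.76 × 905.2 / 21000 m = 3.276e-02 mm/s.
R = 3.276e-02 × 3600 = 118 mm/hr.
Over 3.3 h: total = 118 × 3.3 = 389.4 ≈ 389 mm.

R ≈ 118 mm/hr; total ≈ 389 mm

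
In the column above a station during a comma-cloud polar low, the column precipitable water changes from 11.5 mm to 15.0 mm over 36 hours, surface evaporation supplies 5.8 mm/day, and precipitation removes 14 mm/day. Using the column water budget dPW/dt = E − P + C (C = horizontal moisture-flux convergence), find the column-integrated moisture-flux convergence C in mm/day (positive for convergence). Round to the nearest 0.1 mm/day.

dPW/dt = (15.0 − 11.5) mm / (36/24 day) = +2.333 mm/day.
C = dPW/dt − E + P = (+2.333) − 5.8 + 14 = 10.5 mm/day.

C ≈ 10.5 mm/day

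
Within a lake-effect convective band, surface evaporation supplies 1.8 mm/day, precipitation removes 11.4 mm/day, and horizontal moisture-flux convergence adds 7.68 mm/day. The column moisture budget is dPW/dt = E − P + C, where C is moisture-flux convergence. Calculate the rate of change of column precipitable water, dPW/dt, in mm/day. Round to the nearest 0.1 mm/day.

dPW/dt = E − P + C = 1.8 − 11.4 + (7.68) = -1.9 mm/day.

dPW/dt ≈ -1.9 mm/day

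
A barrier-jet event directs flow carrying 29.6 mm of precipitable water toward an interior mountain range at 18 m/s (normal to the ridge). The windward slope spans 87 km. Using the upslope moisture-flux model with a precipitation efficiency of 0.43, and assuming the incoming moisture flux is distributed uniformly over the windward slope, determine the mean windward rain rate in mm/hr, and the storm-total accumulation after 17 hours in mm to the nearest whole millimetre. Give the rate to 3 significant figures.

R ≈ 9.48 mm/hr; total ≈ 161 mm

Incoming column moisture flux per unit ridge length: F = V × PW = 18 × 29.6 = 532.8 mm·m/s.
Spread over the 87 km slope with efficiency ε = 0.43: R = ε·F/W = 0.43 × 532.8 / 87000 m = 2.633e-03 mm/s.
R = 2.633e-03 × 3600 = 9.48 mm/hr.
Over 17 h: total = 9.48 × 17 = 161.16 ≈ 161 mm.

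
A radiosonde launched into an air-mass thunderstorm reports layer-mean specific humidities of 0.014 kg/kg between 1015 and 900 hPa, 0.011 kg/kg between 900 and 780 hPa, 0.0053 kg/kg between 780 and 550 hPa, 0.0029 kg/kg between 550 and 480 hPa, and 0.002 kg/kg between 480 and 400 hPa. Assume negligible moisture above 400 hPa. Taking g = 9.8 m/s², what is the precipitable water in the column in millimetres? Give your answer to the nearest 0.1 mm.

Precipitable water is the column-integrated vapour mass per unit area: PW = (1/g) Σ q̄ Δp, with q in kg/kg and Δp in Pa (1 kg/m² of water = 1 mm).
Layer 1015–900 hPa: Δp = 115 hPa = 11500 Pa, q̄ = 0.014 kg/kg → 0.014 × 11500 / 9.8 = 16.43 mm
Layer 900–780 hPa: Δp = 120 hPa = 12000 Pa, q̄ = 0.011 kg/kg → 0.011 × 12000 / 9.8 = 13.47 mm
Layer 780–550 hPa: Δp = 230 hPa = 23000 Pa, q̄ = 0.0053 kg/kg → 0.0053 × 23000 / 9.8 = 12.44 mm
Layer 550–480 hPa: Δp = 70 hPa = 7000 Pa, q̄ = 0.0029 kg/kg → 0.0029 × 7000 / 9.8 = 2.07 mm
Layer 480–400 hPa: Δp = 80 hPa = 8000 Pa, q̄ = 0.002 kg/kg → 0.002 × 8000 / 9.8 = 1.63 mm
PW = 16.43 + 13.47 + 12.44 + 2.07 + 1.63 = 46.04 ≈ 46.0 mm.

PW ≈ 46.0 mm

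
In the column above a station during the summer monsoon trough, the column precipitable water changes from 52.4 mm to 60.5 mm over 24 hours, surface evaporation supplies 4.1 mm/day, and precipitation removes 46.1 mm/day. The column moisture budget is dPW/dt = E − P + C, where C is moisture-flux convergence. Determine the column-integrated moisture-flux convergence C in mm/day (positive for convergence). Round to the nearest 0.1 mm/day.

C ≈ 50.1 mm/day

dPW/dt = (60.5 − 52.4) mm / (24/24 day) = +8.100 mm/day.
C = dPW/dt − E + P = (+8.100) − 4.1 + 46.1 = 50.1 mm/day.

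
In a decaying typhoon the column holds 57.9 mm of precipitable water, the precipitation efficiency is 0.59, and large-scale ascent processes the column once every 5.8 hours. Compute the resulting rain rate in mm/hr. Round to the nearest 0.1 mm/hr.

Each overturning extracts ε × PW = 0.59 × 57.9 = 34.161 mm.
Rate = ε·PW / τ = 34.161 / 5.8 h = 5.9 mm/hr.

R ≈ 5.9 mm/hr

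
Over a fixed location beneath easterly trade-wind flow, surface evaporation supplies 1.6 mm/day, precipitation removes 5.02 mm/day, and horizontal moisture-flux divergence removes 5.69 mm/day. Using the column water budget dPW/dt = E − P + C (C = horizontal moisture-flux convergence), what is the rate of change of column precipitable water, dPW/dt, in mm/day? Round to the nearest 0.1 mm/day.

dPW/dt ≈ -9.1 mm/day

dPW/dt = E − P + C = 1.6 − 5.02 + (-5.69) = -9.1 mm/day.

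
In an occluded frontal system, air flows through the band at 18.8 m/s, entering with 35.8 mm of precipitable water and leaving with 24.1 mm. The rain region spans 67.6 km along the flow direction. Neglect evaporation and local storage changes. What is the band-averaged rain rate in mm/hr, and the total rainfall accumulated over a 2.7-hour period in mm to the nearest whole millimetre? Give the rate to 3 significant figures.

R ≈ 11.7 mm/hr; total ≈ 32 mm

Column moisture flux per unit crosswind length is F = V × PW.
Inflow: F_in = 18.8 × 35.8 = 673.04 mm·m/s
Outflow: F_out = 18.8 × 24.1 = 453.08 mm·m/s
Steady-state rate R = (F_in − F_out)/L = (673.04 − 453.08) / 67600 m = 3.254e-03 mm/s.
R = 3.254e-03 × 3600 = 11.7 mm/hr.
Over 2.7 h: total = 11.7 × 2.7 = 31.59 ≈ 32 mm.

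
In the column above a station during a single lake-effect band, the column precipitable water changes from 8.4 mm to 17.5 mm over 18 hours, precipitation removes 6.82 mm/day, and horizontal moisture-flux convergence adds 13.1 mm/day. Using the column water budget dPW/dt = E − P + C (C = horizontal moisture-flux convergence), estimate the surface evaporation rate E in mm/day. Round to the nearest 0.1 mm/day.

E ≈ 5.9 mm/day

dPW/dt = (17.5 − 8.4) mm / (18/24 day) = +12.133 mm/day.
E = dPW/dt + P − C = (+12.133) + 6.82 − (13.1) = 5.9 mm/day.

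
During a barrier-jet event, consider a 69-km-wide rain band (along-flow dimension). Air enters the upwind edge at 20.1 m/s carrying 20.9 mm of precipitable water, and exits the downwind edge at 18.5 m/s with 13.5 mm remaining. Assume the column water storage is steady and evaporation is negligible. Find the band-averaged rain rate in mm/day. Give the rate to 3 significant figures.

Column moisture flux per unit crosswind length is F = V × PW.
Inflow: F_in = 20.1 × 20.9 = 420.09 mm·m/s
Outflow: F_out = 18.5 × 13.5 = 249.75 mm·m/s
Steady-state rate R = (F_in − F_out)/L = (420.09 − 249.75) / 69000 m = 2.469e-03 mm/s.
R = 2.469e-03 × 3600 × 24 = 213 mm/day.

R ≈ 213 mm/day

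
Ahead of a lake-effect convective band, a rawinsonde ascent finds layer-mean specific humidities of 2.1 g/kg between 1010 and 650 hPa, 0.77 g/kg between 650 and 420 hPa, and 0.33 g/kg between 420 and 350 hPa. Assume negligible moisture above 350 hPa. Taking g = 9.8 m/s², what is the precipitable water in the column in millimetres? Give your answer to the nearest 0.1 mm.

PW ≈ 9.8 mm

Precipitable water is the column-integrated vapour mass per unit area: PW = (1/g) Σ q̄ Δp, with q in kg/kg and Δp in Pa (1 kg/m² of water = 1 mm).
Layer 1010–650 hPa: Δp = 360 hPa = 36000 Pa, q̄ = 0.0021 kg/kg → 0.0021 × 36000 / 9.8 = 7.71 mm
Layer 650–420 hPa: Δp = 230 hPa = 23000 Pa, q̄ = 0.00077 kg/kg → 0.00077 × 23000 / 9.8 = 1.81 mm
Layer 420–350 hPa: Δp = 70 hPa = 7000 Pa, q̄ = 0.00033 kg/kg → 0.00033 × 7000 / 9.8 = 0.24 mm
PW = 7.71 + 1.81 + 0.24 = 9.76 ≈ 9.8 mm.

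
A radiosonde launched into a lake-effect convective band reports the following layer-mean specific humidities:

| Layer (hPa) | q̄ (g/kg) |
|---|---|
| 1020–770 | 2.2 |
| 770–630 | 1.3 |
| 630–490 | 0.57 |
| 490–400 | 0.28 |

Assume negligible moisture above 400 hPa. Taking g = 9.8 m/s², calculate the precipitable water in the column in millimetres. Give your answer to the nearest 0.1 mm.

PW ≈ 8.5 mm

Precipitable water is the column-integrated vapour mass per unit area: PW = (1/g) Σ q̄ Δp, with q in kg/kg and Δp in Pa (1 kg/m² of water = 1 mm).
Layer 1020–770 hPa: Δp = 250 hPa = 25000 Pa, q̄ = 0.0022 kg/kg → 0.0022 × 25000 / 9.8 = 5.61 mm
Layer 770–630 hPa: Δp = 140 hPa = 14000 Pa, q̄ = 0.0013 kg/kg → 0.0013 × 14000 / 9.8 = 1.86 mm
Layer 630–490 hPa: Δp = 140 hPa = 14000 Pa, q̄ = 0.00057 kg/kg → 0.00057 × 14000 / 9.8 = 0.81 mm
Layer 490–400 hPa: Δp = 90 hPa = 9000 Pa, q̄ = 0.00028 kg/kg → 0.00028 × 9000 / 9.8 = 0.26 mm
PW = 5.61 + 1.86 + 0.81 + 0.26 = 8.54 ≈ 8.5 mm.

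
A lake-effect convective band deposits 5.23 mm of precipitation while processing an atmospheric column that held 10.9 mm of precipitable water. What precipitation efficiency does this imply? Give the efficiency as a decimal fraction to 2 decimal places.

ε = precipitation / PW = 5.23 / 10.9 = 0.48.

ε ≈ 0.48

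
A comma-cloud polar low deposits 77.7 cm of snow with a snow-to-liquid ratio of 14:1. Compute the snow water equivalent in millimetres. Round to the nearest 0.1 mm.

SWE ≈ 55.5 mm

SWE = snow depth / ratio = 77.7 cm / 14 = 5.550 cm = 55.5 mm.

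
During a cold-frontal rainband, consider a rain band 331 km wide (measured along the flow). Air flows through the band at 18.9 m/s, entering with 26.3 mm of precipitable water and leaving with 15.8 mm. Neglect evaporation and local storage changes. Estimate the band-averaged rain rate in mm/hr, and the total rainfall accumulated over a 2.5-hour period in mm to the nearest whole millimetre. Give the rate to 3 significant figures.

R ≈ 2.16 mm/hr; total ≈ 5 mm

Column moisture flux per unit crosswind length is F = V × PW.
Inflow: F_in = 18.9 × 26.3 = 497.07 mm·m/s
Outflow: F_out = 18.9 × 15.8 = 298.62 mm·m/s
Steady-state rate R = (F_in − F_out)/L = (497.07 − 298.62) / 331000 m = 5.995e-04 mm/s.
R = 5.995e-04 × 3600 = 2.16 mm/hr.
Over 2.5 h: total = 2.16 × 2.5 = 5.4 ≈ 5 mm.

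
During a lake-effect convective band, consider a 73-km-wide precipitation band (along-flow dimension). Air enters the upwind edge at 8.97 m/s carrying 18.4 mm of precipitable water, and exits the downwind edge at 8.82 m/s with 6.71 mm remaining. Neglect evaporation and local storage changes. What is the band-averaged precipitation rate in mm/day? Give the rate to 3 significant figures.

Column moisture flux per unit crosswind length is F = V × PW.
Inflow: F_in = 8.97 × 18.4 = 165.048 mm·m/s
Outflow: F_out = 8.82 × 6.71 = 59.1822 mm·m/s
Steady-state rate R = (F_in − F_out)/L = (165.048 − 59.1822) / 73000 m = 1.450e-03 mm/s.
R = 1.450e-03 × 3600 × 24 = 125 mm/day.

R ≈ 125 mm/day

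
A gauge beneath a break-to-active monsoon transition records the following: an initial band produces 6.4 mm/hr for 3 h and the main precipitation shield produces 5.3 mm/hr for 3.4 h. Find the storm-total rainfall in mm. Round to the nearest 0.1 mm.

total ≈ 37.2 mm

Total = Σ Rᵢ Δtᵢ = 6.4 × 3 + 5.3 × 3.4
      = 19.2 + 18.02 = 37.2 mm.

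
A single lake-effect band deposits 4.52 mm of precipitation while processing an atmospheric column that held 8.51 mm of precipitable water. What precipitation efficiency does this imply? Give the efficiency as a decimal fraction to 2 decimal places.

ε = precipitation / PW = 4.52 / 8.51 = 0.53.

ε ≈ 0.53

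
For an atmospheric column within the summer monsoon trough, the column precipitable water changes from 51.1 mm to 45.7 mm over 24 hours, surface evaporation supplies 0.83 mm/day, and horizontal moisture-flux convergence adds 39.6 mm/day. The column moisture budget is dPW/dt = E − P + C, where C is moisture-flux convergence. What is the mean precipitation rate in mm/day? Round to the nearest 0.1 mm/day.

P ≈ 45.8 mm/day

dPW/dt = (45.7 − 51.1) mm / (24/24 day) = -5.400 mm/day.
P = E + C − dPW/dt = 0.83 + (39.6) − (-5.400) = 45.8 mm/day.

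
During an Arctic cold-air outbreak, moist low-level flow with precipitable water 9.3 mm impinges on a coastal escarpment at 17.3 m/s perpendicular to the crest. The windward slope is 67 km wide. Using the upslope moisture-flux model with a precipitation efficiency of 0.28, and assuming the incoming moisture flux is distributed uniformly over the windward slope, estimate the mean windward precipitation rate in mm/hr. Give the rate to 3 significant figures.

Incoming column moisture flux per unit ridge length: F = V × PW = 17.3 × 9.3 = 160.89 mm·m/s.
Spread over the 67 km slope with efficiency ε = 0.28: R = ε·F/W = 0.28 × 160.89 / 67000 m = 6.724e-04 mm/s.
R = 6.724e-04 × 3600 = 2.42 mm/hr.

R ≈ 2.42 mm/hr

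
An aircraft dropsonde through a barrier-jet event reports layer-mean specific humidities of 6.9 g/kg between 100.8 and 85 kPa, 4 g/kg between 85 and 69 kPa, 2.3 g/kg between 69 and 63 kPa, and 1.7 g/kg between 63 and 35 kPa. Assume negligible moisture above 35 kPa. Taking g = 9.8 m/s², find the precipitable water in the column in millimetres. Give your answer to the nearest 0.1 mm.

Precipitable water is the column-integrated vapour mass per unit area: PW = (1/g) Σ q̄ Δp, with q in kg/kg and Δp in Pa (1 kg/m² of water = 1 mm).
Layer 100.8–85 kPa: Δp = 158 hPa = 15800 Pa, q̄ = 0.0069 kg/kg → 0.0069 × 15800 / 9.8 = 11.12 mm
Layer 85–69 kPa: Δp = 160 hPa = 16000 Pa, q̄ = 0.004 kg/kg → 0.004 × 16000 / 9.8 = 6.53 mm
Layer 69–63 kPa: Δp = 60 hPa = 6000 Pa, q̄ = 0.0023 kg/kg → 0.0023 × 6000 / 9.8 = 1.41 mm
Layer 63–35 kPa: Δp = 280 hPa = 28000 Pa, q̄ = 0.0017 kg/kg → 0.0017 × 28000 / 9.8 = 4.86 mm
PW = 11.12 + 6.53 + 1.41 + 4.86 = 23.92 ≈ 23.9 mm.

PW ≈ 23.9 mm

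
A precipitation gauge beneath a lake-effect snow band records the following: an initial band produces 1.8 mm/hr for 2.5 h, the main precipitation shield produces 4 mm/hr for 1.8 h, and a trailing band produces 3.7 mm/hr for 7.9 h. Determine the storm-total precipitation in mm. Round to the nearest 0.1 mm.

Total = Σ Rᵢ Δtᵢ = 1.8 × 2.5 + 4 × 1.8 + 3.7 × 7.9
      = 4.5 + 7.2 + 29.23 = 40.9 mm.

total ≈ 40.9 mm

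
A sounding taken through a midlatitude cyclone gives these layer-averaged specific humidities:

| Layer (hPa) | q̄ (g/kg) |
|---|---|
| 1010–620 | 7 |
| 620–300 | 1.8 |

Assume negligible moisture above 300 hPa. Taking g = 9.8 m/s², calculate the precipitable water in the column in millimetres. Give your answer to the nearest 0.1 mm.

Precipitable water is the column-integrated vapour mass per unit area: PW = (1/g) Σ q̄ Δp, with q in kg/kg and Δp in Pa (1 kg/m² of water = 1 mm).
Layer 1010–620 hPa: Δp = 390 hPa = 39000 Pa, q̄ = 0.007 kg/kg → 0.007 × 39000 / 9.8 = 27.86 mm
Layer 620–300 hPa: Δp = 320 hPa = 32000 Pa, q̄ = 0.0018 kg/kg → 0.0018 × 32000 / 9.8 = 5.88 mm
PW = 27.86 + 5.88 = 33.74 ≈ 33.7 mm.

PW ≈ 33.7 mm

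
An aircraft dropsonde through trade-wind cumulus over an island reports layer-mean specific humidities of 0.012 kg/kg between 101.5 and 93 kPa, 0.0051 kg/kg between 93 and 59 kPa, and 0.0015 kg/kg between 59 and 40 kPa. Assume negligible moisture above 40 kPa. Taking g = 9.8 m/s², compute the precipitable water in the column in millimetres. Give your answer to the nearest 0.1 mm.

Precipitable water is the column-integrated vapour mass per unit area: PW = (1/g) Σ q̄ Δp, with q in kg/kg and Δp in Pa (1 kg/m² of water = 1 mm).
Layer 101.5–93 kPa: Δp = 85 hPa = 8500 Pa, q̄ = 0.012 kg/kg → 0.012 × 8500 / 9.8 = 10.41 mm
Layer 93–59 kPa: Δp = 340 hPa = 34000 Pa, q̄ = 0.0051 kg/kg → 0.0051 × 34000 / 9.8 = 17.69 mm
Layer 59–40 kPa: Δp = 190 hPa = 19000 Pa, q̄ = 0.0015 kg/kg → 0.0015 × 19000 / 9.8 = 2.91 mm
PW = 10.41 + 17.69 + 2.91 = 31.01 ≈ 31.0 mm.

PW ≈ 31.0 mm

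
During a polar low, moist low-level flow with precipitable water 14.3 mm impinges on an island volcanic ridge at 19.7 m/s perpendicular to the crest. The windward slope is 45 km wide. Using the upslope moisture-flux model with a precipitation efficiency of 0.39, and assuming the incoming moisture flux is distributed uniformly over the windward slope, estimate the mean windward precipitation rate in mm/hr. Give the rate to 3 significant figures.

R ≈ 8.79 mm/hr

Incoming column moisture flux per unit ridge length: F = V × PW = 19.7 × 14.3 = 281.71 mm·m/s.
Spread over the 45 km slope with efficiency ε = 0.39: R = ε·F/W = 0.39 × 281.71 / 45000 m = 2.441e-03 mm/s.
R = 2.441e-03 × 3600 = 8.79 mm/hr.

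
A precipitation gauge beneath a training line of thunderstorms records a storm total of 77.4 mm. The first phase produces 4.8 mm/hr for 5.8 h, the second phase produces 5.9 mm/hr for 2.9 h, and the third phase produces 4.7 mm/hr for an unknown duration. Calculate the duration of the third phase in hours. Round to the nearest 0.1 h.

duration ≈ 6.9 h

Known phases: 4.8 × 5.8 + 5.9 × 2.9 = 27.84 + 17.11 = 44.95 mm.
Remaining depth = 77.4 − 44.95 = 32.45 mm.
Duration = 32.45 / 4.7 = 6.9 h.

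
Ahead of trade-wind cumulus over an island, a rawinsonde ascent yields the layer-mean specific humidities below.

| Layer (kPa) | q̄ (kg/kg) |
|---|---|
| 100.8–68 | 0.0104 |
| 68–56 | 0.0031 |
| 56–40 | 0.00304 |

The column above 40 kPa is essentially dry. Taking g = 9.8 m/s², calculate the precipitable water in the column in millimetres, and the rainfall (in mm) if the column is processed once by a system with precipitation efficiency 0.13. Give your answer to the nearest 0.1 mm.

Precipitable water is the column-integrated vapour mass per unit area: PW = (1/g) Σ q̄ Δp, with q in kg/kg and Δp in Pa (1 kg/m² of water = 1 mm).
Layer 100.8–68 kPa: Δp = 328 hPa = 32800 Pa, q̄ = 0.0104 kg/kg → 0.0104 × 32800 / 9.8 = 34.81 mm
Layer 68–56 kPa: Δp = 120 hPa = 12000 Pa, q̄ = 0.0031 kg/kg → 0.0031 × 12000 / 9.8 = 3.80 mm
Layer 56–40 kPa: Δp = 160 hPa = 16000 Pa, q̄ = 0.00304 kg/kg → 0.00304 × 16000 / 9.8 = 4.96 mm
PW = 34.81 + 3.80 + 4.96 = 43.57 ≈ 43.6 mm.
Rainfall = ε × PW = 0.13 × 43.6 = 5.7 mm.

PW ≈ 43.6 mm; rainfall ≈ 5.7 mm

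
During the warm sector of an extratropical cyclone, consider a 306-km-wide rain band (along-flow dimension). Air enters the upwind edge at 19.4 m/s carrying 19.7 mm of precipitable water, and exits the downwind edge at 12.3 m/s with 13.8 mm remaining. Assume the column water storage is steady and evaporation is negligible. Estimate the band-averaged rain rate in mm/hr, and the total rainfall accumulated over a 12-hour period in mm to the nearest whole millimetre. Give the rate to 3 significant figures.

R ≈ 2.50 mm/hr; total ≈ 30 mm

Column moisture flux per unit crosswind length is F = V × PW.
Inflow: F_in = 19.4 × 19.7 = 382.18 mm·m/s
Outflow: F_out = 12.3 × 13.8 = 169.74 mm·m/s
Steady-state rate R = (F_in − F_out)/L = (382.18 − 169.74) / 306000 m = 6.942e-04 mm/s.
R = 6.942e-04 × 3600 = 2.50 mm/hr.
Over 12 h: total = 2.50 × 12 = 30 mm.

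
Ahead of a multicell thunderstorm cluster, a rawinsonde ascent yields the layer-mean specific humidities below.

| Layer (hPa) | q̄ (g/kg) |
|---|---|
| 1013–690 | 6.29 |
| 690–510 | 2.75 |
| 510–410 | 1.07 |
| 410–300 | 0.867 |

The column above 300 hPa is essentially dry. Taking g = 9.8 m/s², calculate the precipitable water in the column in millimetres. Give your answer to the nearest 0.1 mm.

PW ≈ 27.8 mm

Precipitable water is the column-integrated vapour mass per unit area: PW = (1/g) Σ q̄ Δp, with q in kg/kg and Δp in Pa (1 kg/m² of water = 1 mm).
Layer 1013–690 hPa: Δp = 323 hPa = 32300 Pa, q̄ = 0.00629 kg/kg → 0.00629 × 32300 / 9.8 = 20.73 mm
Layer 690–510 hPa: Δp = 180 hPa = 18000 Pa, q̄ = 0.00275 kg/kg → 0.00275 × 18000 / 9.8 = 5.05 mm
Layer 510–410 hPa: Δp = 100 hPa = 10000 Pa, q̄ = 0.00107 kg/kg → 0.00107 × 10000 / 9.8 = 1.09 mm
Layer 410–300 hPa: Δp = 110 hPa = 11000 Pa, q̄ = 0.000867 kg/kg → 0.000867 × 11000 / 9.8 = 0.97 mm
PW = 20.73 + 5.05 + 1.09 + 0.97 = 27.84 ≈ 27.8 mm.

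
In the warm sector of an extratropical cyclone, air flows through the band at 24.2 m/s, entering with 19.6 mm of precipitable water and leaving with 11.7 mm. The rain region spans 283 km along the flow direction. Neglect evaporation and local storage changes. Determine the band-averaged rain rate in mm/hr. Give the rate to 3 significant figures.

R ≈ 2.43 mm/hr

Column moisture flux per unit crosswind length is F = V × PW.
Inflow: F_in = 24.2 × 19.6 = 474.32 mm·m/s
Outflow: F_out = 24.2 × 11.7 = 283.14 mm·m/s
Steady-state rate R = (F_in − F_out)/L = (474.32 − 283.14) / 283000 m = 6.755e-04 mm/s.
R = 6.755e-04 × 3600 = 2.43 mm/hr.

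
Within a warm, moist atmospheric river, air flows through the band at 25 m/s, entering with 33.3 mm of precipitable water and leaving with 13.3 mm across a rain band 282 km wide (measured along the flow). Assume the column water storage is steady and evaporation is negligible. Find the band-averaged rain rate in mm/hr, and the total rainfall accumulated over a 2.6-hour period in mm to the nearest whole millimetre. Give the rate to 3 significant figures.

Column moisture flux per unit crosswind length is F = V × PW.
Inflow: F_in = 25 × 33.3 = 832.5 mm·m/s
Outflow: F_out = 25 × 13.3 = 332.5 mm·m/s
Steady-state rate R = (F_in − F_out)/L = (832.5 − 332.5) / 282000 m = 1.773e-03 mm/s.
R = 1.773e-03 × 3600 = 6.38 mm/hr.
Over 2.6 h: total = 6.38 × 2.6 = 16.588 ≈ 17 mm.

R ≈ 6.38 mm/hr; total ≈ 17 mm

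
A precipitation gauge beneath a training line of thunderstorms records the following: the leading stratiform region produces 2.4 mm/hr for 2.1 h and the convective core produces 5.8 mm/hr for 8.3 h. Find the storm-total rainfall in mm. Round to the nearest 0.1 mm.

Total = Σ Rᵢ Δtᵢ = 2.4 × 2.1 + 5.8 × 8.3
      = 5.04 + 48.14 = 53.2 mm.

total ≈ 53.2 mm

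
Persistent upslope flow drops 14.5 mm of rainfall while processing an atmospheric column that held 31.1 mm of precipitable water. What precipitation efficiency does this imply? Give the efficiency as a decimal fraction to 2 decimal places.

ε = rainfall / PW = 14.5 / 31.1 = 0.47.

ε ≈ 0.47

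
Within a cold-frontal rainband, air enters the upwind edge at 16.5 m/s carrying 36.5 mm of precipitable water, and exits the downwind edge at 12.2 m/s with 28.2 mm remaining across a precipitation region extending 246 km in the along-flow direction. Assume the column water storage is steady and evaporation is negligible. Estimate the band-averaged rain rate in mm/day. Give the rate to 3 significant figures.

R ≈ 90.7 mm/day

Column moisture flux per unit crosswind length is F = V × PW.
Inflow: F_in = 16.5 × 36.5 = 602.25 mm·m/s
Outflow: F_out = 12.2 × 28.2 = 344.04 mm·m/s
Steady-state rate R = (F_in − F_out)/L = (602.25 − 344.04) / 246000 m = 1.050e-03 mm/s.
R = 1.050e-03 × 3600 × 24 = 90.7 mm/day.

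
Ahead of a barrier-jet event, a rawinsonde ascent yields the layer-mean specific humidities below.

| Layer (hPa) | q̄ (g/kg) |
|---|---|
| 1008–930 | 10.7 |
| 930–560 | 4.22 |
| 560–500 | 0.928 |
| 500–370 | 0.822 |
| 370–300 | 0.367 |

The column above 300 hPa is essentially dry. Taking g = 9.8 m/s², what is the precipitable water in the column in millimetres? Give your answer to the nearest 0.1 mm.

Precipitable water is the column-integrated vapour mass per unit area: PW = (1/g) Σ q̄ Δp, with q in kg/kg and Δp in Pa (1 kg/m² of water = 1 mm).
Layer 1008–930 hPa: Δp = 78 hPa = 7800 Pa, q̄ = 0.0107 kg/kg → 0.0107 × 7800 / 9.8 = 8.52 mm
Layer 930–560 hPa: Δp = 370 hPa = 37000 Pa, q̄ = 0.00422 kg/kg → 0.00422 × 37000 / 9.8 = 15.93 mm
Layer 560–500 hPa: Δp = 60 hPa = 6000 Pa, q̄ = 0.000928 kg/kg → 0.000928 × 6000 / 9.8 = 0.57 mm
Layer 500–370 hPa: Δp = 130 hPa = 13000 Pa, q̄ = 0.000822 kg/kg → 0.000822 × 13000 / 9.8 = 1.09 mm
Layer 370–300 hPa: Δp = 70 hPa = 7000 Pa, q̄ = 0.000367 kg/kg → 0.000367 × 7000 / 9.8 = 0.26 mm
PW = 8.52 + 15.93 + 0.57 + 1.09 + 0.26 = 26.37 ≈ 26.4 mm.

PW ≈ 26.4 mm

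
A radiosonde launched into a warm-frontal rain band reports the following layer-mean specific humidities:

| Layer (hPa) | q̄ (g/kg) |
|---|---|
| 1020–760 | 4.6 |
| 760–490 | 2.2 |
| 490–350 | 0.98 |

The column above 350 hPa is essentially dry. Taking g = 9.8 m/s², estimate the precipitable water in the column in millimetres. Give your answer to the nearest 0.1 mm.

PW ≈ 19.7 mm

Precipitable water is the column-integrated vapour mass per unit area: PW = (1/g) Σ q̄ Δp, with q in kg/kg and Δp in Pa (1 kg/m² of water = 1 mm).
Layer 1020–760 hPa: Δp = 260 hPa = 26000 Pa, q̄ = 0.0046 kg/kg → 0.0046 × 26000 / 9.8 = 12.20 mm
Layer 760–490 hPa: Δp = 270 hPa = 27000 Pa, q̄ = 0.0022 kg/kg → 0.0022 × 27000 / 9.8 = 6.06 mm
Layer 490–350 hPa: Δp = 140 hPa = 14000 Pa, q̄ = 0.00098 kg/kg → 0.00098 × 14000 / 9.8 = 1.40 mm
PW = 12.20 + 6.06 + 1.40 = 19.66 ≈ 19.7 mm.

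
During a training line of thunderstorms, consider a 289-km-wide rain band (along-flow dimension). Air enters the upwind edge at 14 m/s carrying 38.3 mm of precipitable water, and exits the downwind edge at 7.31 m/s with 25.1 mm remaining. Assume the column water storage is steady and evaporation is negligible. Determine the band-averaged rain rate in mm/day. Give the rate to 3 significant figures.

R ≈ 105 mm/day

Column moisture flux per unit crosswind length is F = V × PW.
Inflow: F_in = 14 × 38.3 = 536.2 mm·m/s
Outflow: F_out = 7.31 × 25.1 = 183.481 mm·m/s
Steady-state rate R = (F_in − F_out)/L = (536.2 − 183.481) / 289000 m = 1.220e-03 mm/s.
R = 1.220e-03 × 3600 × 24 = 105 mm/day.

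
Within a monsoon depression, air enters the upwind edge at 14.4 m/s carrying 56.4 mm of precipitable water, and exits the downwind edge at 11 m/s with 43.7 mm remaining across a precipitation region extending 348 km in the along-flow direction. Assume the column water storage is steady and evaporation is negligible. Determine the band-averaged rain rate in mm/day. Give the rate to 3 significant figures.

R ≈ 82.3 mm/day

Column moisture flux per unit crosswind length is F = V × PW.
Inflow: F_in = 14.4 × 56.4 = 812.16 mm·m/s
Outflow: F_out = 11 × 43.7 = 480.7 mm·m/s
Steady-state rate R = (F_in − F_out)/L = (812.16 − 480.7) / 348000 m = 9.525e-04 mm/s.
R = 9.525e-04 × 3600 × 24 = 82.3 mm/day.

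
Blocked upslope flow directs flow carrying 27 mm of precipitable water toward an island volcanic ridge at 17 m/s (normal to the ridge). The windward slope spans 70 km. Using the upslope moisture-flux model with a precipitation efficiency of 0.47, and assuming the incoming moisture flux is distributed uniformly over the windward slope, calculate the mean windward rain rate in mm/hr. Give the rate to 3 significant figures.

Incoming column moisture flux per unit ridge length: F = V × PW = 17 × 27 = 459 mm·m/s.
Spread over the 70 km slope with efficiency ε = 0.47: R = ε·F/W = 0.47 × 459 / 70000 m = 3.082e-03 mm/s.
R = 3.082e-03 × 3600 = 11.1 mm/hr.

R ≈ 11.1 mm/hr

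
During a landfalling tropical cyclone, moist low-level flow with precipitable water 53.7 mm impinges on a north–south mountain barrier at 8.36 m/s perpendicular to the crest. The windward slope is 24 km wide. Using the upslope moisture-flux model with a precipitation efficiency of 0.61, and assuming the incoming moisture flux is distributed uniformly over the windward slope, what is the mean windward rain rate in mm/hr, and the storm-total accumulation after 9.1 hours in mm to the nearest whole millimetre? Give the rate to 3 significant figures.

R ≈ 41.1 mm/hr; total ≈ 374 mm

Incoming column moisture flux per unit ridge length: F = V × PW = 8.36 × 53.7 = 448.932 mm·m/s.
Spread over the 24 km slope with efficiency ε = 0.61: R = ε·F/W = 0.61 × 448.932 / 24000 m = 1.141e-02 mm/s.
R = 1.141e-02 × 3600 = 41.1 mm/hr.
Over 9.1 h: total = 41.1 × 9.1 = 374.01 ≈ 374 mm.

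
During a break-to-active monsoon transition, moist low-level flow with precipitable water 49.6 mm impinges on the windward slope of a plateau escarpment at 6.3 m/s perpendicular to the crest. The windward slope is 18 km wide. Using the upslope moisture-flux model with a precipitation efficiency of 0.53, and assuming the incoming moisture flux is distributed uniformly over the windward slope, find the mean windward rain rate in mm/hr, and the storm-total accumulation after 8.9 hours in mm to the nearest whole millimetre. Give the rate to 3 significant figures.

Incoming column moisture flux per unit ridge length: F = V × PW = 6.3 × 49.6 = 312.48 mm·m/s.
Spread over the 18 km slope with efficiency ε = 0.53: R = ε·F/W = 0.53 × 312.48 / 18000 m = 9.201e-03 mm/s.
R = 9.201e-03 × 3600 = 33.1 mm/hr.
Over 8.9 h: total = 33.1 × 8.9 = 294.59 ≈ 295 mm.

R ≈ 33.1 mm/hr; total ≈ 295 mm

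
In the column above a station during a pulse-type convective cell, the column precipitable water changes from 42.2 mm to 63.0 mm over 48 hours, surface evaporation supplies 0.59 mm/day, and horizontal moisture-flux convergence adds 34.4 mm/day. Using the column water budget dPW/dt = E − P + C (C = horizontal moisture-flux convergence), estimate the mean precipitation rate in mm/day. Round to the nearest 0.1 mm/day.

P ≈ 24.6 mm/day

dPW/dt = (63.0 − 42.2) mm / (48/24 day) = +10.400 mm/day.
P = E + C − dPW/dt = 0.59 + (34.4) − (+10.400) = 24.6 mm/day.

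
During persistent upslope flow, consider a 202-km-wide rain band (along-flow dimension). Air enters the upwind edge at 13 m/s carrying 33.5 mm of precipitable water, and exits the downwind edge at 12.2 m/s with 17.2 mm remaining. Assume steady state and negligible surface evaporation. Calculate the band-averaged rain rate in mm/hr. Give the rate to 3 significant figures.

Column moisture flux per unit crosswind length is F = V × PW.
Inflow: F_in = 13 × 33.5 = 435.5 mm·m/s
Outflow: F_out = 12.2 × 17.2 = 209.84 mm·m/s
Steady-state rate R = (F_in − F_out)/L = (435.5 − 209.84) / 202000 m = 1.117e-03 mm/s.
R = 1.117e-03 × 3600 = 4.02 mm/hr.

R ≈ 4.02 mm/hr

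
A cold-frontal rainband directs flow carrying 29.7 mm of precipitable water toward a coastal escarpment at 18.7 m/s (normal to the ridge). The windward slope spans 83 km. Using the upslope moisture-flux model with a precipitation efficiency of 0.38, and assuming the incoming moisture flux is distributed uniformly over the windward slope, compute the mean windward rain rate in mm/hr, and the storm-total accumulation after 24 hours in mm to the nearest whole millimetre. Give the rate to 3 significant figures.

Incoming column moisture flux per unit ridge length: F = V × PW = 18.7 × 29.7 = 555.39 mm·m/s.
Spread over the 83 km slope with efficiency ε = 0.38: R = ε·F/W = 0.38 × 555.39 / 83000 m = 2.543e-03 mm/s.
R = 2.543e-03 × 3600 = 9.15 mm/hr.
Over 24 h: total = 9.15 × 24 = 219.6 ≈ 220 mm.

R ≈ 9.15 mm/hr; total ≈ 220 mm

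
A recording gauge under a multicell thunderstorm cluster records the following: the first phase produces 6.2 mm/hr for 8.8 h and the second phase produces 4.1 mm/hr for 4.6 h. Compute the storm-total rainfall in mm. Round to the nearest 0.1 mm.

total ≈ 73.4 mm

Total = Σ Rᵢ Δtᵢ = 6.2 × 8.8 + 4.1 × 4.6
      = 54.56 + 18.86 = 73.4 mm.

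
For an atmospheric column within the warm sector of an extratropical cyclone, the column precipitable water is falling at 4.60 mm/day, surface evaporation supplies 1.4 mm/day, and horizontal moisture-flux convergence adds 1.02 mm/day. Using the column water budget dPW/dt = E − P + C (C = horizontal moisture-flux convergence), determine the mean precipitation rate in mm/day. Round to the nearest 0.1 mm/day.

dPW/dt = -4.60 mm/day.
P = E + C − dPW/dt = 1.4 + (1.02) − (-4.60) = 7.0 mm/day.

P ≈ 7.0 mm/day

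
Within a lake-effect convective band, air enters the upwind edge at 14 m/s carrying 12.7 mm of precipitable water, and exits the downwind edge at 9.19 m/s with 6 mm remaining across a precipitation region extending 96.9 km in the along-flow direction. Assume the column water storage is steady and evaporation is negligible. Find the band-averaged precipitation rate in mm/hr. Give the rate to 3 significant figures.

Column moisture flux per unit crosswind length is F = V × PW.
Inflow: F_in = 14 × 12.7 = 177.8 mm·m/s
Outflow: F_out = 9.19 × 6 = 55.14 mm·m/s
Steady-state rate R = (F_in − F_out)/L = (177.8 − 55.14) / 96900 m = 1.266e-03 mm/s.
R = 1.266e-03 × 3600 = 4.56 mm/hr.

R ≈ 4.56 mm/hr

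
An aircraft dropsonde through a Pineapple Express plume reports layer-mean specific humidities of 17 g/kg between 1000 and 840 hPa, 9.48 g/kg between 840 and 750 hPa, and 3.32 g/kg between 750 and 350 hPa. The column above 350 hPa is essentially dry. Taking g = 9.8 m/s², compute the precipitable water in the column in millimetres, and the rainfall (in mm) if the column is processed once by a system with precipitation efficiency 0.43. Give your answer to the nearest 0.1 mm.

Precipitable water is the column-integrated vapour mass per unit area: PW = (1/g) Σ q̄ Δp, with q in kg/kg and Δp in Pa (1 kg/m² of water = 1 mm).
Layer 1000–840 hPa: Δp = 160 hPa = 16000 Pa, q̄ = 0.017 kg/kg → 0.017 × 16000 / 9.8 = 27.76 mm
Layer 840–750 hPa: Δp = 90 hPa = 9000 Pa, q̄ = 0.00948 kg/kg → 0.00948 × 9000 / 9.8 = 8.71 mm
Layer 750–350 hPa: Δp = 400 hPa = 40000 Pa, q̄ = 0.00332 kg/kg → 0.00332 × 40000 / 9.8 = 13.55 mm
PW = 27.76 + 8.71 + 13.55 = 50.02 ≈ 50.0 mm.
Rainfall = ε × PW = 0.43 × 50.0 = 21.5 mm.

PW ≈ 50.0 mm; rainfall ≈ 21.5 mm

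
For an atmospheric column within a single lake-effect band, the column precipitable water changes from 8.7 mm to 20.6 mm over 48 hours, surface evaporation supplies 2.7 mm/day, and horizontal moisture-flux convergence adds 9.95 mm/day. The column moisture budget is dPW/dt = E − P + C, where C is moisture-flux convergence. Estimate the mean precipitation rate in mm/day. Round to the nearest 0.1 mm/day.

P ≈ 6.7 mm/day

dPW/dt = (20.6 − 8.7) mm / (48/24 day) = +5.950 mm/day.
P = E + C − dPW/dt = 2.7 + (9.95) − (+5.950) = 6.7 mm/day.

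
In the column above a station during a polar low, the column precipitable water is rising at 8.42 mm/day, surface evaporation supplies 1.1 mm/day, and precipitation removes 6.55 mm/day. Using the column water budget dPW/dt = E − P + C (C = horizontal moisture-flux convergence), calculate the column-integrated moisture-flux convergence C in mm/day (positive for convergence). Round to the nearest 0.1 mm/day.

dPW/dt = +8.42 mm/day.
C = dPW/dt − E + P = (+8.42) − 1.1 + 6.55 = 13.9 mm/day.

C ≈ 13.9 mm/day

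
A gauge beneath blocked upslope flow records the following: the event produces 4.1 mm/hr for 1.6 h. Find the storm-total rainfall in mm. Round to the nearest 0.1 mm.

Total = Σ Rᵢ Δtᵢ = 4.1 × 1.6
      = 6.56 = 6.6 mm.

total ≈ 6.6 mm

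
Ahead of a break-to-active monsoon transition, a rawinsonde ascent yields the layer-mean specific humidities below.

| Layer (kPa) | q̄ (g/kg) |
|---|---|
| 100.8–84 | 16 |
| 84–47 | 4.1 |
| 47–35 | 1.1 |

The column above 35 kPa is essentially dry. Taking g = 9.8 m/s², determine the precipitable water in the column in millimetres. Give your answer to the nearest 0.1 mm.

Precipitable water is the column-integrated vapour mass per unit area: PW = (1/g) Σ q̄ Δp, with q in kg/kg and Δp in Pa (1 kg/m² of water = 1 mm).
Layer 100.8–84 kPa: Δp = 168 hPa = 16800 Pa, q̄ = 0.016 kg/kg → 0.016 × 16800 / 9.8 = 27.43 mm
Layer 84–47 kPa: Δp = 370 hPa = 37000 Pa, q̄ = 0.0041 kg/kg → 0.0041 × 37000 / 9.8 = 15.48 mm
Layer 47–35 kPa: Δp = 120 hPa = 12000 Pa, q̄ = 0.0011 kg/kg → 0.0011 × 12000 / 9.8 = 1.35 mm
PW = 27.43 + 15.48 + 1.35 = 44.26 ≈ 44.3 mm.

PW ≈ 44.3 mm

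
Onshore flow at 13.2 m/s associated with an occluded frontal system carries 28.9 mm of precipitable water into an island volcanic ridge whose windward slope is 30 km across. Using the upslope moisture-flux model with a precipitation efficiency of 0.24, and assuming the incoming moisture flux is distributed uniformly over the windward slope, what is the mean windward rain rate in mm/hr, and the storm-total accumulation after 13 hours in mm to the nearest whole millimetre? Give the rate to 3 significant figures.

Incoming column moisture flux per unit ridge length: F = V × PW = 13.2 × 28.9 = 381.48 mm·m/s.
Spread over the 30 km slope with efficiency ε = 0.24: R = ε·F/W = 0.24 × 381.48 / 30000 m = 3.052e-03 mm/s.
R = 3.052e-03 × 3600 = 11.0 mm/hr.
Over 13 h: total = 11.0 × 13 = 143 mm.

R ≈ 11.0 mm/hr; total ≈ 143 mm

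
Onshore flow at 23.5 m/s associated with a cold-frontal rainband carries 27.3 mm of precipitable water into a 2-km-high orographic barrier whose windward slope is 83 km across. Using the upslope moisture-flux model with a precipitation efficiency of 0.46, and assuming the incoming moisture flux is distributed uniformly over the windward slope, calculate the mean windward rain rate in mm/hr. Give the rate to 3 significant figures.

R ≈ 12.8 mm/hr

Incoming column moisture flux per unit ridge length: F = V × PW = 23.5 × 27.3 = 641.55 mm·m/s.
Spread over the 83 km slope with efficiency ε = 0.46: R = ε·F/W = 0.46 × 641.55 / 83000 m = 3.556e-03 mm/s.
R = 3.556e-03 × 3600 = 12.8 mm/hr.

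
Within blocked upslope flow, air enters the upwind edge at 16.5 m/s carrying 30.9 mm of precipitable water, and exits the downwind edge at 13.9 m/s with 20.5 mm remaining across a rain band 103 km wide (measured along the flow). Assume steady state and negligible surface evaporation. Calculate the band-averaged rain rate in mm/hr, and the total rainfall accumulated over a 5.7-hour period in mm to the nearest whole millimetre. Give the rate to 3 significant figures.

R ≈ 7.86 mm/hr; total ≈ 45 mm

Column moisture flux per unit crosswind length is F = V × PW.
Inflow: F_in = 16.5 × 30.9 = 509.85 mm·m/s
Outflow: F_out = 13.9 × 20.5 = 284.95 mm·m/s
Steady-state rate R = (F_in − F_out)/L = (509.85 − 284.95) / 103000 m = 2.183e-03 mm/s.
R = 2.183e-03 × 3600 = 7.86 mm/hr.
Over 5.7 h: total = 7.86 × 5.7 = 44.802 ≈ 45 mm.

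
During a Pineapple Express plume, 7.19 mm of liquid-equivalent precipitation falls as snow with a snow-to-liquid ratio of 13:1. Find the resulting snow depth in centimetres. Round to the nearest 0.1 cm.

snow depth ≈ 9.3 cm

Snow depth = liquid × ratio = 7.19 mm × 13 = 93.47 mm = 9.3 cm.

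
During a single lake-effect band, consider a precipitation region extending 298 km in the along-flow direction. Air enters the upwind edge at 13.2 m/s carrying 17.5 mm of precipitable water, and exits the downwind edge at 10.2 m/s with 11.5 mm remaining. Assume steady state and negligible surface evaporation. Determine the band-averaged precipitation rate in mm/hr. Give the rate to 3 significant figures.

Column moisture flux per unit crosswind length is F = V × PW.
Inflow: F_in = 13.2 × 17.5 = 231 mm·m/s
Outflow: F_out = 10.2 × 11.5 = 117.3 mm·m/s
Steady-state rate R = (F_in − F_out)/L = (231 − 117.3) / 298000 m = 3.815e-04 mm/s.
R = 3.815e-04 × 3600 = 1.37 mm/hr.

R ≈ 1.37 mm/hr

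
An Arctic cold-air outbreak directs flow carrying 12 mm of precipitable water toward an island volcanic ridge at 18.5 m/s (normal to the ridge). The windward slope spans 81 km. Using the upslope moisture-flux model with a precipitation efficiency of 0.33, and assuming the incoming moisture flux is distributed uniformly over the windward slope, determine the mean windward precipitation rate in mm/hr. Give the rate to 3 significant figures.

R ≈ 3.26 mm/hr

Incoming column moisture flux per unit ridge length: F = V × PW = 18.5 × 12 = 222 mm·m/s.
Spread over the 81 km slope with efficiency ε = 0.33: R = ε·F/W = 0.33 × 222 / 81000 m = 9.044e-04 mm/s.
R = 9.044e-04 × 3600 = 3.26 mm/hr.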